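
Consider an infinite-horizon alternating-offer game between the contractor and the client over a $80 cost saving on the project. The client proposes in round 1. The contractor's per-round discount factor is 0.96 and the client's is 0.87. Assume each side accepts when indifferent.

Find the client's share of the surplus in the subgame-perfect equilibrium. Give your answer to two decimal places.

In a stationary SPE each proposer offers the other exactly their discounted continuation value.
If the client keeps x when proposing and the contractor keeps y when proposing, then x = 80 − 0.96y and y = 80 − 0.87x.
Solving: x = 80(1 − 0.96) / (1 − 0.87·0.96) = 3.2 / 0.1648 ≈ 19.4175.
The contractor gets 80 − 19.4175 ≈ 60.5825.

19.42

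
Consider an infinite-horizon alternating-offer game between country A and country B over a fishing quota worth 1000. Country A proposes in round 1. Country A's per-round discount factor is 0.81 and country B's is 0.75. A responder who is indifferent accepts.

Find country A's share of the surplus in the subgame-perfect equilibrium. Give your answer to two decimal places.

636.94

Let x be country A's share when country A proposes and y be country B's share when country B proposes.
Country B accepts iff offered ≥ 0.75·y, so x = 1000 − 0.75y. Symmetrically y = 1000 − 0.81x.
Substituting: x = 1000 − 0.75(1000 − 0.81x), giving x(1 − 0.81·0.75) = 1000(1 − 0.75).
So x = 1000 × 0.25 / 0.3925 ≈ 636.9427, and country B receives 1000 − x ≈ 363.0573.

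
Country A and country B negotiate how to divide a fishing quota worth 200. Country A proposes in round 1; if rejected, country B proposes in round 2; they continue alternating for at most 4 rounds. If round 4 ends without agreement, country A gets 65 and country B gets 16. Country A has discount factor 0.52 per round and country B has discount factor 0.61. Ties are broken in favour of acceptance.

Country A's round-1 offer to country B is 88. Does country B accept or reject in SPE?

Accept

Work out country B's continuation value if the offer is rejected.
Round 4 (country B proposes): country A gets 65 if talks fail, so country B offers 65 and keeps 135.
Round 3 (country A proposes): country B can get 135 next round, worth 0.61 × 135 = 82.35 now; country A offers that and keeps 117.65.
Round 2 (country B proposes): country A can get 117.65 next round, worth 0.52 × 117.65 = 61.178 now, so country B offers 61.178, keeping 138.822.
So by rejecting in round 1, country B gets 138.822 next round, worth 0.61 × 138.822 = 84.68142 now.
Offer 88 ≥ 84.68142, so country B accepts.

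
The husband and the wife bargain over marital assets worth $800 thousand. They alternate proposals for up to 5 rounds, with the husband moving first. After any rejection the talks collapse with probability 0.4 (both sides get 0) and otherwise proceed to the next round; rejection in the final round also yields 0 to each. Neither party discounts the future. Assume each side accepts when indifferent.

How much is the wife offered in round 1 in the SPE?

261.12

Round 5 (the husband proposes): rejection yields 0 for the wife; the husband offers 0 and keeps 800.
Round 4 (the wife proposes): rejecting gives the husband an expected 0.6 × 800 = 480. The wife offers 480 and keeps 800 − 480 = 320.
Round 3 (the husband proposes): rejecting gives the wife an expected 0.6 × 320 = 192; the husband offers that and keeps 608.
Round 2 (the wife proposes): rejecting gives the husband an expected 0.6 × 608 = 364.8; the wife offers that and keeps 435.2.
Round 1 (the husband proposes): rejecting gives the wife an expected 0.6 × 435.2 = 261.12; the husband offers that and keeps 538.88.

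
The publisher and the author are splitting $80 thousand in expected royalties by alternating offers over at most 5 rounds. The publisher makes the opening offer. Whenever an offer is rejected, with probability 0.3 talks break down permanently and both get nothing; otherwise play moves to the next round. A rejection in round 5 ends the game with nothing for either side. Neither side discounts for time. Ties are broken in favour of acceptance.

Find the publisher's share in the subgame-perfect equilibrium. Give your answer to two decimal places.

By backward induction:
Round 5 (the publisher proposes): rejection yields 0 for the author; the publisher offers 0 and keeps 80.
Round 4 (the author proposes): rejecting gives the publisher an expected 0.7 × 80 = 56. The author offers 56 and keeps 80 − 56 = 24.
Round 3 (the publisher proposes): rejecting gives the author an expected 0.7 × 24 = 16.8; the publisher offers that and keeps 63.2.
Round 2 (the author proposes): rejecting gives the publisher an expected 0.7 × 63.2 = 44.24, so the author offers 44.24, keeping 35.76.
Round 1 (the publisher proposes): rejecting gives the author an expected 0.7 × 35.76 = 25.032. The publisher offers 25.032 and keeps 80 − 25.032 = 54.968.

54.97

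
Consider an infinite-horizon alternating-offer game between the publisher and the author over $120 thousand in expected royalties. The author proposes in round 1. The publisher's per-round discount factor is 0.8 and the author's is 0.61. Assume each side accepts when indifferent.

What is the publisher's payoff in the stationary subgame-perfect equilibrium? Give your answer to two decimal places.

In a stationary SPE each proposer offers the other exactly their discounted continuation value.
If the author keeps x when proposing and the publisher keeps y when proposing, then x = 120 − 0.8y and y = 120 − 0.61x.
Solving: x = 120(1 − 0.8) / (1 − 0.61·0.8) = 24 / 0.512 = 46.875.
The publisher gets 120 − 46.875 = 73.125.

73.13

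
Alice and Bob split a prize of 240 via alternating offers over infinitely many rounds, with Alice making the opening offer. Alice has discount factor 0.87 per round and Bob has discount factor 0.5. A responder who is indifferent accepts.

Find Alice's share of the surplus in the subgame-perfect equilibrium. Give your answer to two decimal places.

212.39

Let x be Alice's share when Alice proposes and y be Bob's share when Bob proposes.
Bob accepts iff offered ≥ 0.5·y, so x = 240 − 0.5y. Symmetrically y = 240 − 0.87x.
Substituting: x = 240 − 0.5(240 − 0.87x), giving x(1 − 0.87·0.5) = 240(1 − 0.5).
So x = 240 × 0.5 / 0.565 ≈ 212.3894, and Bob receives 240 − x ≈ 27.6106.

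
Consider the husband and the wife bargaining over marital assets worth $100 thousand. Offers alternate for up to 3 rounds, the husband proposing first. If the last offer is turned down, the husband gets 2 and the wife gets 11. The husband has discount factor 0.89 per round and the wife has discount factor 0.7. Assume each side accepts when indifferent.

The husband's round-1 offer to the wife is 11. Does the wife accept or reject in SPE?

Work out the wife's continuation value if the offer is rejected.
Round 3 (the husband proposes): the wife gets 11 if talks fail, so the husband offers 11 and keeps 89.
Round 2 (the wife proposes): the husband can get 89 next round, worth 0.89 × 89 = 79.21 now. The wife offers 79.21 and keeps 100 − 79.21 = 20.79.
So by rejecting in round 1, the wife gets 20.79 next round, worth 0.7 × 20.79 = 14.553 now.
Offer 11 < 14.553, so the wife rejects.

Reject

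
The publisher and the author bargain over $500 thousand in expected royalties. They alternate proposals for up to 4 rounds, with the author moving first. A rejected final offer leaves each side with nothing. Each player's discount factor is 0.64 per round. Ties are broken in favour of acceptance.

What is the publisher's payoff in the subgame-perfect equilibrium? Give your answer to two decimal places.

Round 4 (the publisher proposes): the author will accept anything ≥ 0, so the publisher offers 0 and keeps 500.
Round 3 (the author proposes): the publisher can get 500 next round, worth 0.64 × 500 = 320 now; the author offers that and keeps 180.
Round 2 (the publisher proposes): the author can get 180 next round, worth 0.64 × 180 = 115.2 now. The publisher offers 115.2 and keeps 500 − 115.2 = 384.8.
Round 1 (the author proposes): the publisher can get 384.8 next round, worth 0.64 × 384.8 = 246.272 now; the author offers that and keeps 253.728.

246.27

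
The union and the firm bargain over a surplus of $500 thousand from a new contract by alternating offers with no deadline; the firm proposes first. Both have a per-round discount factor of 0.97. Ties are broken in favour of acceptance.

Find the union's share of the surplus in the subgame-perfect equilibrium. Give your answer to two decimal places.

246.19

Let x be the firm's share when the firm proposes and y be the union's share when the union proposes.
The union accepts iff offered ≥ 0.97·y, so x = 500 − 0.97y. Symmetrically y = 500 − 0.97x.
Substituting: x = 500 − 0.97(500 − 0.97x), giving x(1 − 0.97·0.97) = 500(1 − 0.97).
So x = 500 × 0.03 / 0.0591 ≈ 253.8071, and the union receives 500 − x ≈ 246.1929.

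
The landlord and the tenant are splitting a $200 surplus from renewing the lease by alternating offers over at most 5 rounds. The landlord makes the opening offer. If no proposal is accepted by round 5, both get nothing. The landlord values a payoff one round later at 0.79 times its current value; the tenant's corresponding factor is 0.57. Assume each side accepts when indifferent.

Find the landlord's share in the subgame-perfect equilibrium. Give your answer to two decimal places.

165.28

Round 5 (the landlord proposes): the tenant will accept anything ≥ 0, so the landlord offers 0 and keeps 200.
Round 4 (the tenant proposes): the landlord can get 200 next round, worth 0.79 × 200 = 158 now. The tenant offers 158 and keeps 200 − 158 = 42.
Round 3 (the landlord proposes): the tenant can get 42 next round, worth 0.57 × 42 = 23.94 now, so the landlord offers 23.94, keeping 176.06.
Round 2 (the tenant proposes): the landlord can get 176.06 next round, worth 0.79 × 176.06 = 139.0874 now, so the tenant offers 139.0874, keeping 60.9126.
Round 1 (the landlord proposes): the tenant can get 60.9126 next round, worth 0.57 × 60.9126 = 34.720182 now, so the landlord offers 34.720182, keeping 165.279818.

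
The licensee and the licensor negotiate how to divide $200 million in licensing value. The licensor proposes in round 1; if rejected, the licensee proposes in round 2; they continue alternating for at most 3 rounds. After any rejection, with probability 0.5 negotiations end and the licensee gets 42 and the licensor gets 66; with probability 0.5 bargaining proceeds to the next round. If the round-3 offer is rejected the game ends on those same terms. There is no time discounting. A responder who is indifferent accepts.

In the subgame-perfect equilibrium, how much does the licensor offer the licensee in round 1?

By backward induction:
Round 3 (the licensor proposes): the licensee gets 42 if talks fail, so the licensor offers 42 and keeps 158.
Round 2 (the licensee proposes): rejecting gives the licensor an expected 0.5 × 158 + 0.5 × 66 = 112. The licensee offers 112 and keeps 200 − 112 = 88.
Round 1 (the licensor proposes): rejecting gives the licensee an expected 0.5 × 88 + 0.5 × 42 = 65. The licensor offers 65 and keeps 200 − 65 = 135.

65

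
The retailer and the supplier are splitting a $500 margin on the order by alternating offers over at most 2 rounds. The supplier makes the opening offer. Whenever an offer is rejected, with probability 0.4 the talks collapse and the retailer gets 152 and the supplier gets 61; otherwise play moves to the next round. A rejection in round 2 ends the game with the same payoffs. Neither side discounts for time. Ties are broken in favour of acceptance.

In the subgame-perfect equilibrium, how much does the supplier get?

175.8

Round 2 (the retailer proposes): the supplier gets 61 if talks fail, so the retailer offers 61 and keeps 439.
Round 1 (the supplier proposes): rejecting gives the retailer an expected 0.6 × 439 + 0.4 × 152 = 324.2; the supplier offers that and keeps 175.8.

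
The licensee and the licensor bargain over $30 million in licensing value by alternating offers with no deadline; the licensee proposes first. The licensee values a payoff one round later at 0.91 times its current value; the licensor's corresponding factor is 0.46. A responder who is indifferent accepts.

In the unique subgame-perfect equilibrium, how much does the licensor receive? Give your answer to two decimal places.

2.14

Let x be the licensee's share when the licensee proposes and y be the licensor's share when the licensor proposes.
The licensor accepts iff offered ≥ 0.46·y, so x = 30 − 0.46y. Symmetrically y = 30 − 0.91x.
Substituting: x = 30 − 0.46(30 − 0.91x), giving x(1 − 0.91·0.46) = 30(1 − 0.46).
So x = 30 × 0.54 / 0.5814 ≈ 27.8638, and the licensor receives 30 − x ≈ 2.1362.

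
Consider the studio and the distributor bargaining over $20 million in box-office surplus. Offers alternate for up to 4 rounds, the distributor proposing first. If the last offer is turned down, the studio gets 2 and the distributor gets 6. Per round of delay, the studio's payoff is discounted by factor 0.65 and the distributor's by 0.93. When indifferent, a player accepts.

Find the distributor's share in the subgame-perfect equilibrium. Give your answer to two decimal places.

Round 4 (the studio proposes): the distributor gets 6 if talks fail, so the studio offers 6 and keeps 14.
Round 3 (the distributor proposes): the studio can get 14 next round, worth 0.65 × 14 = 9.1 now, so the distributor offers 9.1, keeping 10.9.
Round 2 (the studio proposes): the distributor can get 10.9 next round, worth 0.93 × 10.9 = 10.137 now. The studio offers 10.137 and keeps 20 − 10.137 = 9.863.
Round 1 (the distributor proposes): the studio can get 9.863 next round, worth 0.65 × 9.863 = 6.41095 now. The distributor offers 6.41095 and keeps 20 − 6.41095 = 13.58905.

13.59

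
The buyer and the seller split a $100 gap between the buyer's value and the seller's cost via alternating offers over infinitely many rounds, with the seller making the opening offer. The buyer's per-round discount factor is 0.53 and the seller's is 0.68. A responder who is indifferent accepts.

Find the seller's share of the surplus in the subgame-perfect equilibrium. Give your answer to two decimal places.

73.48

When the seller proposes, the buyer accepts any offer worth at least 0.53 times what the buyer would get by proposing next round; and vice versa.
This gives x = 100 − 0.53y and y = 100 − 0.68x, where x and y are each side's share when it proposes.
Hence (1 − 0.53·0.68)x = 100(1 − 0.53), i.e. 0.6396·x = 47.
x ≈ 73.4834; the buyer's share is 100 − x ≈ 26.5166.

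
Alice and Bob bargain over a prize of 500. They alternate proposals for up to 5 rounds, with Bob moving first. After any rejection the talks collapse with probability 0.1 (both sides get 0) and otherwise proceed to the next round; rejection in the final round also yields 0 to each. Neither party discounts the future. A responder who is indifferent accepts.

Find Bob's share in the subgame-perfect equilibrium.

By backward induction:
Round 5 (Bob proposes): Alice will accept anything ≥ 0, so Bob offers 0 and keeps 500.
Round 4 (Alice proposes): rejecting gives Bob an expected 0.9 × 500 = 450. Alice offers 450 and keeps 500 − 450 = 50.
Round 3 (Bob proposes): rejecting gives Alice an expected 0.9 × 50 = 45; Bob offers that and keeps 455.
Round 2 (Alice proposes): rejecting gives Bob an expected 0.9 × 455 = 409.5, so Alice offers 409.5, keeping 90.5.
Round 1 (Bob proposes): rejecting gives Alice an expected 0.9 × 90.5 = 81.45, so Bob offers 81.45, keeping 418.55.

418.55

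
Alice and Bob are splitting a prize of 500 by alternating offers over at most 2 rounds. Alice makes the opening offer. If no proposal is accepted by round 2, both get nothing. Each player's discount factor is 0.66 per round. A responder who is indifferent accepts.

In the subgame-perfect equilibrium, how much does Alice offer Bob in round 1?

Round 2 (Bob proposes): rejection yields 0 for Alice; Bob offers 0 and keeps 500.
Round 1 (Alice proposes): Bob can get 500 next round, worth 0.66 × 500 = 330 now, so Alice offers 330, keeping 170.

330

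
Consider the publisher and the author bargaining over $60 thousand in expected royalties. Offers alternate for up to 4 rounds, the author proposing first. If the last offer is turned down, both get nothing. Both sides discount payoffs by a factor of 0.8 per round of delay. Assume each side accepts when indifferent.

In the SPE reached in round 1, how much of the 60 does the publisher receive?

Round 4 (the publisher proposes): rejection yields 0 for the author; the publisher offers 0 and keeps 60.
Round 3 (the author proposes): the publisher can get 60 next round, worth 0.8 × 60 = 48 now; the author offers that and keeps 12.
Round 2 (the publisher proposes): the author can get 12 next round, worth 0.8 × 12 = 9.6 now; the publisher offers that and keeps 50.4.
Round 1 (the author proposes): the publisher can get 50.4 next round, worth 0.8 × 50.4 = 40.32 now. The author offers 40.32 and keeps 60 − 40.32 = 19.68.

40.32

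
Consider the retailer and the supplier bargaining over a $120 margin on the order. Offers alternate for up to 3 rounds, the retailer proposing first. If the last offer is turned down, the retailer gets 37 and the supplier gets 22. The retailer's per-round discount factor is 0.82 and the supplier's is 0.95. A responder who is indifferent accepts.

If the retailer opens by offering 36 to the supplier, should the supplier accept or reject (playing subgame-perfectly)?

Round 3 (the retailer proposes): the supplier gets 22 if talks fail, so the retailer offers 22 and keeps 98.
Round 2 (the supplier proposes): the retailer can get 98 next round, worth 0.82 × 98 = 80.36 now, so the supplier offers 80.36, keeping 39.64.
So by rejecting in round 1, the supplier gets 39.64 next round, worth 0.95 × 39.64 = 37.658 now.
Offer 36 < 37.658, so the supplier rejects.

Reject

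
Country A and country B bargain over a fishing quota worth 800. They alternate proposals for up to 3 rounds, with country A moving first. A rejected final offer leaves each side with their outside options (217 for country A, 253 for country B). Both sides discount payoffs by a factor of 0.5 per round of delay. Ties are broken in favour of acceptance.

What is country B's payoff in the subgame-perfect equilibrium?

263.25

Round 3 (country A proposes): country B gets 253 if talks fail, so country A offers 253 and keeps 547.
Round 2 (country B proposes): country A can get 547 next round, worth 0.5 × 547 = 273.5 now, so country B offers 273.5, keeping 526.5.
Round 1 (country A proposes): country B can get 526.5 next round, worth 0.5 × 526.5 = 263.25 now; country A offers that and keeps 536.75.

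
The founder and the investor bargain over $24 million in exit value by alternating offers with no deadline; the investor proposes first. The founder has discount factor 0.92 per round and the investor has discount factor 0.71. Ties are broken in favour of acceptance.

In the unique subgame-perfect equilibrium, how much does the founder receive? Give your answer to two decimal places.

In a stationary SPE each proposer offers the other exactly their discounted continuation value.
If the investor keeps x when proposing and the founder keeps y when proposing, then x = 24 − 0.92y and y = 24 − 0.71x.
Solving: x = 24(1 − 0.92) / (1 − 0.71·0.92) = 1.92 / 0.3468 ≈ 5.5363.
The founder gets 24 − 5.5363 ≈ 18.4637.

18.46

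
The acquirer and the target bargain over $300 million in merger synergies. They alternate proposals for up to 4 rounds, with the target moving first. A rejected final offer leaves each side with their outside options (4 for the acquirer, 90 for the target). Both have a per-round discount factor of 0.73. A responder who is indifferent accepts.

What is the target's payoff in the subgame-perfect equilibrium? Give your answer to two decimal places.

Round 4 (the acquirer proposes): the target gets 90 if talks fail, so the acquirer offers 90 and keeps 210.
Round 3 (the target proposes): the acquirer can get 210 next round, worth 0.73 × 210 = 153.3 now; the target offers that and keeps 146.7.
Round 2 (the acquirer proposes): the target can get 146.7 next round, worth 0.73 × 146.7 = 107.091 now, so the acquirer offers 107.091, keeping 192.909.
Round 1 (the target proposes): the acquirer can get 192.909 next round, worth 0.73 × 192.909 = 140.82357 now. The target offers 140.82357 and keeps 300 − 140.82357 = 159.17643.

159.18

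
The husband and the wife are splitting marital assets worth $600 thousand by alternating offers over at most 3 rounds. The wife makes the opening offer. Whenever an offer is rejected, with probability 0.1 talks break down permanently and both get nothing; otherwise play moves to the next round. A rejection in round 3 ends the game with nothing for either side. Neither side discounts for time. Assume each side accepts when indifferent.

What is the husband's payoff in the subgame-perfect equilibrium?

By backward induction:
Round 3 (the wife proposes): the husband will accept anything ≥ 0, so the wife offers 0 and keeps 600.
Round 2 (the husband proposes): rejecting gives the wife an expected 0.9 × 600 = 540, so the husband offers 540, keeping 60.
Round 1 (the wife proposes): rejecting gives the husband an expected 0.9 × 60 = 54; the wife offers that and keeps 546.

54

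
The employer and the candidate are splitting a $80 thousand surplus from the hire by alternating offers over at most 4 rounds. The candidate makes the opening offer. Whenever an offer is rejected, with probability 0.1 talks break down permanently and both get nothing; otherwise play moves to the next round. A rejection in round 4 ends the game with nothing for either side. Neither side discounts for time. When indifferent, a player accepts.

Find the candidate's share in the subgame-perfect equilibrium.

By backward induction:
Round 4 (the employer proposes): the candidate will accept anything ≥ 0, so the employer offers 0 and keeps 80.
Round 3 (the candidate proposes): rejecting gives the employer an expected 0.9 × 80 = 72; the candidate offers that and keeps 8.
Round 2 (the employer proposes): rejecting gives the candidate an expected 0.9 × 8 = 7.2, so the employer offers 7.2, keeping 72.8.
Round 1 (the candidate proposes): rejecting gives the employer an expected 0.9 × 72.8 = 65.52; the candidate offers that and keeps 14.48.

14.48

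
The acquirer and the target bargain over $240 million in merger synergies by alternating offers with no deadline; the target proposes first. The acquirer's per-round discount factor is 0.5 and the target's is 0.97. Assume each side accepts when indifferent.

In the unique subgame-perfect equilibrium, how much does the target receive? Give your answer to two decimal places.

233.01

Let x be the target's share when the target proposes and y be the acquirer's share when the acquirer proposes.
The acquirer accepts iff offered ≥ 0.5·y, so x = 240 − 0.5y. Symmetrically y = 240 − 0.97x.
Substituting: x = 240 − 0.5(240 − 0.97x), giving x(1 − 0.97·0.5) = 240(1 − 0.5).
So x = 240 × 0.5 / 0.515 ≈ 233.0097, and the acquirer receives 240 − x ≈ 6.9903.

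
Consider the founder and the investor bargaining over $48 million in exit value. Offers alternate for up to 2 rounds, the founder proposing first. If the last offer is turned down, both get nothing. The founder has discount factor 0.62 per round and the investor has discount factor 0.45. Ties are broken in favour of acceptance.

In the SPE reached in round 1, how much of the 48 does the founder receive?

Round 2 (the investor proposes): the founder will accept anything ≥ 0, so the investor offers 0 and keeps 48.
Round 1 (the founder proposes): the investor can get 48 next round, worth 0.45 × 48 = 21.6 now; the founder offers that and keeps 26.4.

26.4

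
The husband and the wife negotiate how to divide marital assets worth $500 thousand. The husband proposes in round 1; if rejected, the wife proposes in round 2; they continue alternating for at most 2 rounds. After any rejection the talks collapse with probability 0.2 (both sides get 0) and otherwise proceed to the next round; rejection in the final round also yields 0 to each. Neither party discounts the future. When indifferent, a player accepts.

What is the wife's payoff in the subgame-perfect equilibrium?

400

Round 2 (the wife proposes): rejection yields 0 for the husband; the wife offers 0 and keeps 500.
Round 1 (the husband proposes): rejecting gives the wife an expected 0.8 × 500 = 400. The husband offers 400 and keeps 500 − 400 = 100.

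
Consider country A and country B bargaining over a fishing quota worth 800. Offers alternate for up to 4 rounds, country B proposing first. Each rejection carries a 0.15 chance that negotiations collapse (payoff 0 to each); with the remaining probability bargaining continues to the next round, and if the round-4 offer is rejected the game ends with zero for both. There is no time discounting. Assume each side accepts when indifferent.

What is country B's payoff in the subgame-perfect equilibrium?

Round 4 (country A proposes): rejection yields 0 for country B; country A offers 0 and keeps 800.
Round 3 (country B proposes): rejecting gives country A an expected 0.85 × 800 = 680. Country B offers 680 and keeps 800 − 680 = 120.
Round 2 (country A proposes): rejecting gives country B an expected 0.85 × 120 = 102; country A offers that and keeps 698.
Round 1 (country B proposes): rejecting gives country A an expected 0.85 × 698 = 593.3, so country B offers 593.3, keeping 206.7.

206.7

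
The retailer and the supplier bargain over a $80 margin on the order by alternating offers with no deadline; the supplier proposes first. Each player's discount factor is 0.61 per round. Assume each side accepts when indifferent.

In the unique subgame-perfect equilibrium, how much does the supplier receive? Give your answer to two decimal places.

In a stationary SPE each proposer offers the other exactly their discounted continuation value.
If the supplier keeps x when proposing and the retailer keeps y when proposing, then x = 80 − 0.61y and y = 80 − 0.61x.
Solving: x = 80(1 − 0.61) / (1 − 0.61·0.61) = 31.2 / 0.6279 ≈ 49.6894.
The retailer gets 80 − 49.6894 ≈ 30.3106.

49.69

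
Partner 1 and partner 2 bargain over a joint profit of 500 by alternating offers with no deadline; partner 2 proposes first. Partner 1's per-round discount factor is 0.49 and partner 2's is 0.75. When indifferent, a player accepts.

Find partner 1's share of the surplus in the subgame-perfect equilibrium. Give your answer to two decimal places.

96.84

In a stationary SPE each proposer offers the other exactly their discounted continuation value.
If partner 2 keeps x when proposing and partner 1 keeps y when proposing, then x = 500 − 0.49y and y = 500 − 0.75x.
Solving: x = 500(1 − 0.49) / (1 − 0.75·0.49) = 255 / 0.6325 ≈ 403.1621.
Partner 1 gets 500 − 403.1621 ≈ 96.8379.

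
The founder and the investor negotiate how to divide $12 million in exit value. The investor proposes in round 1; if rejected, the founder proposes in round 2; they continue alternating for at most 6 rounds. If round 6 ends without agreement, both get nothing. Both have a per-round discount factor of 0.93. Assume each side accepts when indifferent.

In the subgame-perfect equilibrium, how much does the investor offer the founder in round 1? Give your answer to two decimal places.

9.81

Round 6 (the founder proposes): rejection yields 0 for the investor; the founder offers 0 and keeps 12.
Round 5 (the investor proposes): the founder can get 12 next round, worth 0.93 × 12 = 11.16 now, so the investor offers 11.16, keeping 0.84.
Round 4 (the founder proposes): the investor can get 0.84 next round, worth 0.93 × 0.84 = 0.7812 now; the founder offers that and keeps 11.2188.
Round 3 (the investor proposes): the founder can get 11.2188 next round, worth 0.93 × 11.2188 = 10.433484 now; the investor offers that and keeps 1.566516.
Round 2 (the founder proposes): the investor can get 1.566516 next round, worth 0.93 × 1.566516 = 1.45685988 now, so the founder offers 1.45685988, keeping 10.54314012.
Round 1 (the investor proposes): the founder can get 10.54314012 next round, worth 0.93 × 10.54314012 = 9.8051203116 now, so the investor offers 9.8051203116, keeping 2.1948796884.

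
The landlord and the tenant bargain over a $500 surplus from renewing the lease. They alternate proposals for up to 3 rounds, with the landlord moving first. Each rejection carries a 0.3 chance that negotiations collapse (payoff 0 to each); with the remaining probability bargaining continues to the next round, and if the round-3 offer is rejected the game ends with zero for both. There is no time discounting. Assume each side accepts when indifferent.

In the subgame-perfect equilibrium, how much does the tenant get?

Round 3 (the landlord proposes): the tenant will accept anything ≥ 0, so the landlord offers 0 and keeps 500.
Round 2 (the tenant proposes): rejecting gives the landlord an expected 0.7 × 500 = 350. The tenant offers 350 and keeps 500 − 350 = 150.
Round 1 (the landlord proposes): rejecting gives the tenant an expected 0.7 × 150 = 105; the landlord offers that and keeps 395.

105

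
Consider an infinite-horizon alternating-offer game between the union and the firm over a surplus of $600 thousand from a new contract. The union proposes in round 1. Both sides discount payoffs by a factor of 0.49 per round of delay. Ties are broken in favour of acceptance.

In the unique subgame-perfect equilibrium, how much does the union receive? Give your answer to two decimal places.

Let x be the union's share when the union proposes and y be the firm's share when the firm proposes.
The firm accepts iff offered ≥ 0.49·y, so x = 600 − 0.49y. Symmetrically y = 600 − 0.49x.
Substituting: x = 600 − 0.49(600 − 0.49x), giving x(1 − 0.49·0.49) = 600(1 − 0.49).
So x = 600 × 0.51 / 0.7599 ≈ 402.6846, and the firm receives 600 − x ≈ 197.3154.

402.68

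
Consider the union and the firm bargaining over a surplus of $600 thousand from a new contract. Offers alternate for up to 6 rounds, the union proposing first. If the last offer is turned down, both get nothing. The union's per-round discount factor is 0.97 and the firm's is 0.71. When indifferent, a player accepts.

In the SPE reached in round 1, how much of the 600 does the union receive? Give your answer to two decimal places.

Round 6 (the firm proposes): rejection yields 0 for the union; the firm offers 0 and keeps 600.
Round 5 (the union proposes): the firm can get 600 next round, worth 0.71 × 600 = 426 now, so the union offers 426, keeping 174.
Round 4 (the firm proposes): the union can get 174 next round, worth 0.97 × 174 = 168.78 now. The firm offers 168.78 and keeps 600 − 168.78 = 431.22.
Round 3 (the union proposes): the firm can get 431.22 next round, worth 0.71 × 431.22 = 306.1662 now; the union offers that and keeps 293.8338.
Round 2 (the firm proposes): the union can get 293.8338 next round, worth 0.97 × 293.8338 = 285.018786 now. The firm offers 285.018786 and keeps 600 − 285.018786 = 314.981214.
Round 1 (the union proposes): the firm can get 314.981214 next round, worth 0.71 × 314.981214 = 223.63666194 now; the union offers that and keeps 376.36333806.

376.36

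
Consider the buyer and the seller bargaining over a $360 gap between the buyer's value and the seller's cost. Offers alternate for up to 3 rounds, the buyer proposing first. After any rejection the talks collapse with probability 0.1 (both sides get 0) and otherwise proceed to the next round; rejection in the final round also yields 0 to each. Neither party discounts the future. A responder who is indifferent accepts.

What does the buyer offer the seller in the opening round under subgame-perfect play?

32.4

By backward induction:
Round 3 (the buyer proposes): the seller will accept anything ≥ 0, so the buyer offers 0 and keeps 360.
Round 2 (the seller proposes): rejecting gives the buyer an expected 0.9 × 360 = 324, so the seller offers 324, keeping 36.
Round 1 (the buyer proposes): rejecting gives the seller an expected 0.9 × 36 = 32.4, so the buyer offers 32.4, keeping 327.6.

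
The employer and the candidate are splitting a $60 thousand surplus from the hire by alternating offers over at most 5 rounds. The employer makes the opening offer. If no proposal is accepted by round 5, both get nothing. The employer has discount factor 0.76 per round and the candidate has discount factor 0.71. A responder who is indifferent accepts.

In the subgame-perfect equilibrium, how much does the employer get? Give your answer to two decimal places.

By backward induction:
Round 5 (the employer proposes): rejection yields 0 for the candidate; the employer offers 0 and keeps 60.
Round 4 (the candidate proposes): the employer can get 60 next round, worth 0.76 × 60 = 45.6 now. The candidate offers 45.6 and keeps 60 − 45.6 = 14.4.
Round 3 (the employer proposes): the candidate can get 14.4 next round, worth 0.71 × 14.4 = 10.224 now, so the employer offers 10.224, keeping 49.776.
Round 2 (the candidate proposes): the employer can get 49.776 next round, worth 0.76 × 49.776 = 37.82976 now; the candidate offers that and keeps 22.17024.
Round 1 (the employer proposes): the candidate can get 22.17024 next round, worth 0.71 × 22.17024 = 15.7408704 now, so the employer offers 15.7408704, keeping 44.2591296.

44.26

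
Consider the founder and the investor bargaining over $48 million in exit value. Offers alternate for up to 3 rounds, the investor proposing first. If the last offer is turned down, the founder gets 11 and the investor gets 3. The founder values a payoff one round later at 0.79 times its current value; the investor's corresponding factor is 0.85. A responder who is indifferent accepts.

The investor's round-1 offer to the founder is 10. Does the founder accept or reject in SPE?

Reject

Work out the founder's continuation value if the offer is rejected.
Round 3 (the investor proposes): the founder gets 11 if talks fail, so the investor offers 11 and keeps 37.
Round 2 (the founder proposes): the investor can get 37 next round, worth 0.85 × 37 = 31.45 now. The founder offers 31.45 and keeps 48 − 31.45 = 16.55.
So by rejecting in round 1, the founder gets 16.55 next round, worth 0.79 × 16.55 = 13.0745 now.
Offer 10 < 13.0745, so the founder rejects.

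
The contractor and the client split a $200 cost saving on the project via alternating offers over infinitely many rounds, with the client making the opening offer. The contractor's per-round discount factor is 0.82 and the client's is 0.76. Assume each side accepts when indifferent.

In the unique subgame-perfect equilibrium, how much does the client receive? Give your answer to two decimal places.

95.54

When the client proposes, the contractor accepts any offer worth at least 0.82 times what the contractor would get by proposing next round; and vice versa.
This gives x = 200 − 0.82y and y = 200 − 0.76x, where x and y are each side's share when it proposes.
Hence (1 − 0.82·0.76)x = 200(1 − 0.82), i.e. 0.3768·x = 36.
x ≈ 95.5414; the contractor's share is 200 − x ≈ 104.4586.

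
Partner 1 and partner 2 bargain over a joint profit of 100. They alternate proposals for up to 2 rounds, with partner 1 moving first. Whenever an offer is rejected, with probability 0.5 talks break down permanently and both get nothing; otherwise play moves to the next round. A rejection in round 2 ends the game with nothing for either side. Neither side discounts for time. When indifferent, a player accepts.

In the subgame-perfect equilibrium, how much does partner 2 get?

50

By backward induction:
Round 2 (partner 2 proposes): partner 1 will accept anything ≥ 0, so partner 2 offers 0 and keeps 100.
Round 1 (partner 1 proposes): rejecting gives partner 2 an expected 0.5 × 100 = 50. Partner 1 offers 50 and keeps 100 − 50 = 50.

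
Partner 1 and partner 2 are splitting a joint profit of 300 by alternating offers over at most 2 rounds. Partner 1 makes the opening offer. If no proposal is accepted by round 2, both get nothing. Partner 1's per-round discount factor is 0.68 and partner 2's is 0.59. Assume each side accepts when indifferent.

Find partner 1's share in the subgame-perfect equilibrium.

123

Round 2 (partner 2 proposes): partner 1 will accept anything ≥ 0, so partner 2 offers 0 and keeps 300.
Round 1 (partner 1 proposes): partner 2 can get 300 next round, worth 0.59 × 300 = 177 now. Partner 1 offers 177 and keeps 300 − 177 = 123.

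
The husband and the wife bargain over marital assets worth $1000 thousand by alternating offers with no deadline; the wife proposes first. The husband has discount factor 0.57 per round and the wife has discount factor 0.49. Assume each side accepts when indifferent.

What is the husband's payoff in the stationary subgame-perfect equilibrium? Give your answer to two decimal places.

403.36

When the wife proposes, the husband accepts any offer worth at least 0.57 times what the husband would get by proposing next round; and vice versa.
This gives x = 1000 − 0.57y and y = 1000 − 0.49x, where x and y are each side's share when it proposes.
Hence (1 − 0.57·0.49)x = 1000(1 − 0.57), i.e. 0.7207·x = 430.
x ≈ 596.6422; the husband's share is 1000 − x ≈ 403.3578.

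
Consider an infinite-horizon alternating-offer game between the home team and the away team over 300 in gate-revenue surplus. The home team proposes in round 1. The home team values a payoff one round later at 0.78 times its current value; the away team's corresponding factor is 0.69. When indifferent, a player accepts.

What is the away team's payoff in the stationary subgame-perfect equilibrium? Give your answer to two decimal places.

In a stationary SPE each proposer offers the other exactly their discounted continuation value.
If the home team keeps x when proposing and the away team keeps y when proposing, then x = 300 − 0.69y and y = 300 − 0.78x.
Solving: x = 300(1 − 0.69) / (1 − 0.78·0.69) = 93 / 0.4618 ≈ 201.3859.
The away team gets 300 − 201.3859 ≈ 98.6141.

98.61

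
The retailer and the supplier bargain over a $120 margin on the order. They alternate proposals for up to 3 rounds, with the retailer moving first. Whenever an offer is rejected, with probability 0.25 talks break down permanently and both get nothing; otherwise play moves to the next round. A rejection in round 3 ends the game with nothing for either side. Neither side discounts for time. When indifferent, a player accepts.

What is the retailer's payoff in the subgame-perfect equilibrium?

By backward induction:
Round 3 (the retailer proposes): the supplier will accept anything ≥ 0, so the retailer offers 0 and keeps 120.
Round 2 (the supplier proposes): rejecting gives the retailer an expected 0.75 × 120 = 90. The supplier offers 90 and keeps 120 − 90 = 30.
Round 1 (the retailer proposes): rejecting gives the supplier an expected 0.75 × 30 = 22.5, so the retailer offers 22.5, keeping 97.5.

97.5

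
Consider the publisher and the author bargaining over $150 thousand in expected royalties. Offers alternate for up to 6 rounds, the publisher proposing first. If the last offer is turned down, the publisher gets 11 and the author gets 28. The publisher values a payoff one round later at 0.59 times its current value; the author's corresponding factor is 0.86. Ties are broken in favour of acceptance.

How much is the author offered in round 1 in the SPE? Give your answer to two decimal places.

Work backward from the last round.
Round 6 (the author proposes): the publisher gets 11 if talks fail, so the author offers 11 and keeps 139.
Round 5 (the publisher proposes): the author can get 139 next round, worth 0.86 × 139 = 119.54 now, so the publisher offers 119.54, keeping 30.46.
Round 4 (the author proposes): the publisher can get 30.46 next round, worth 0.59 × 30.46 = 17.9714 now, so the author offers 17.9714, keeping 132.0286.
Round 3 (the publisher proposes): the author can get 132.0286 next round, worth 0.86 × 132.0286 = 113.544596 now; the publisher offers that and keeps 36.455404.
Round 2 (the author proposes): the publisher can get 36.455404 next round, worth 0.59 × 36.455404 = 21.50868836 now. The author offers 21.50868836 and keeps 150 − 21.50868836 = 128.49131164.
Round 1 (the publisher proposes): the author can get 128.49131164 next round, worth 0.86 × 128.49131164 = 110.5025280104 now. The publisher offers 110.5025280104 and keeps 150 − 110.5025280104 = 39.4974719896.

110.50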